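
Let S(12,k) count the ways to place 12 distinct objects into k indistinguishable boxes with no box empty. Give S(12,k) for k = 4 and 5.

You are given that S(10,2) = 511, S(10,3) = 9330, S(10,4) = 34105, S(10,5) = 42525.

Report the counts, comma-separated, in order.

611501, 1379400

[11] T[11,3]:3*9330+511=28501 · T[11,4]:4*34105+9330=145750 · T[11,5]:5*42525+34105=246730
[12] T[12,4]:4*145750+28501=611501 · T[12,5]:5*246730+145750=1379400
Read S(12,4) = 611501, S(12,5) = 1379400.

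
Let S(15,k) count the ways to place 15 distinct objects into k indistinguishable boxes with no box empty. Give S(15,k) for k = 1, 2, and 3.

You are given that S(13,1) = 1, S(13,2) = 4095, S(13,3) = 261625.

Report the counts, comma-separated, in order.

1, 16383, 2375101

row 14: T[14][1]=1·1+0=1  T[14][2]=2·4095+1=8191  T[14][3]=3·261625+4095=788970
row 15: T[15][1]=1·1+0=1  T[15][2]=2·8191+1=16383  T[15][3]=3·788970+8191=2375101
Read S(15,1) = 1, S(15,2) = 16383, S(15,3) = 2375101.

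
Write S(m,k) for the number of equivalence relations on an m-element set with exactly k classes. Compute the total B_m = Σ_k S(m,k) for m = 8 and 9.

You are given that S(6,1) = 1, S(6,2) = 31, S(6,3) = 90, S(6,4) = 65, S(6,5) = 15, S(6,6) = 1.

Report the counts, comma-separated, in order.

4140, 21147

r7: T_7,1=1×1+0=1; T_7,2=2×31+1=63; T_7,3=3×90+31=301; T_7,4=4×65+90=350; T_7,5=5×15+65=140; T_7,6=6×1+15=21; T_7,7=7×0+1=1
r8: T_8,1=1×1+0=1; T_8,2=2×63+1=127; T_8,3=3×301+63=966; T_8,4=4×350+301=1701; T_8,5=5×140+350=1050; T_8,6=6×21+140=266; T_8,7=7×1+21=28; T_8,8=8×0+1=1
r9: T_9,1=1×1+0=1; T_9,2=2×127+1=255; T_9,3=3×966+127=3025; T_9,4=4×1701+966=7770; T_9,5=5×1050+1701=6951; T_9,6=6×266+1050=2646; T_9,7=7×28+266=462; T_9,8=8×1+28=36; T_9,9=9×0+1=1
B_8 = ΣS(8,k) = 1+127+966+1701+1050+266+28+1 = 4140
B_9 = ΣS(9,k) = 1+255+3025+7770+6951+2646+462+36+1 = 21147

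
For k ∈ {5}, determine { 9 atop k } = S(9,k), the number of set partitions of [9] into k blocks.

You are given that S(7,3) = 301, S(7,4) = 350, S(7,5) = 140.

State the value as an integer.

i=8: T(8,4)=301+4·350=1701 | T(8,5)=350+5·140=1050
i=9: T(9,5)=1701+5·1050=6951
Read S(9,5) = 6951.

6951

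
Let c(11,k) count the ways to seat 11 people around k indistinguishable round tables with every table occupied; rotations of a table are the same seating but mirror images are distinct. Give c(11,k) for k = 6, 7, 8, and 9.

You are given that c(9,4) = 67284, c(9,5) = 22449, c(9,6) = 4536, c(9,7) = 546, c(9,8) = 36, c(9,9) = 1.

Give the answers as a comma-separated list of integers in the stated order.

902055, 157773, 18150, 1320

[10] T[10,5]:9*22449+67284=269325 · T[10,6]:9*4536+22449=63273 · T[10,7]:9*546+4536=9450 · T[10,8]:9*36+546=870 · T[10,9]:9*1+36=45
[11] T[11,6]:10*63273+269325=902055 · T[11,7]:10*9450+63273=157773 · T[11,8]:10*870+9450=18150 · T[11,9]:10*45+870=1320
Read c(11,6) = 902055, c(11,7) = 157773, c(11,8) = 18150, c(11,9) = 1320.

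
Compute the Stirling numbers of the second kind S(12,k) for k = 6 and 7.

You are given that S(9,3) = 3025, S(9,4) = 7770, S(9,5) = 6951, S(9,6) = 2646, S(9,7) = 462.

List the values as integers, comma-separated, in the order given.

r10: T_10,4=4×7770+3025=34105; T_10,5=5×6951+7770=42525; T_10,6=6×2646+6951=22827; T_10,7=7×462+2646=5880
r11: T_11,5=5×42525+34105=246730; T_11,6=6×22827+42525=179487; T_11,7=7×5880+22827=63987
r12: T_12,6=6×179487+246730=1323652; T_12,7=7×63987+179487=627396
Read S(12,6) = 1323652, S(12,7) = 627396.

1323652, 627396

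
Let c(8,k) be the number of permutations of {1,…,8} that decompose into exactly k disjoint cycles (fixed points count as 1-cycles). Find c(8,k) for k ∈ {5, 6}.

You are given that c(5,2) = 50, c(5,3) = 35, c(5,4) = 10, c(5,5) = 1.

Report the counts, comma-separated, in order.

1960, 322

r6: T_6,3=5×35+50=225; T_6,4=5×10+35=85; T_6,5=5×1+10=15; T_6,6=5×0+1=1
r7: T_7,4=6×85+225=735; T_7,5=6×15+85=175; T_7,6=6×1+15=21
r8: T_8,5=7×175+735=1960; T_8,6=7×21+175=322
Read c(8,5) = 1960, c(8,6) = 322.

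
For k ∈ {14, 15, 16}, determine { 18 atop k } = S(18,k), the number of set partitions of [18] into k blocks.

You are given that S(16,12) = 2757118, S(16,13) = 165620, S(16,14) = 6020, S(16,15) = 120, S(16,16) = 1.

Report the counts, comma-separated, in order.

r17: T_17,13=13×165620+2757118=4910178; T_17,14=14×6020+165620=249900; T_17,15=15×120+6020=7820; T_17,16=16×1+120=136
r18: T_18,14=14×249900+4910178=8408778; T_18,15=15×7820+249900=367200; T_18,16=16×136+7820=9996
Read S(18,14) = 8408778, S(18,15) = 367200, S(18,16) = 9996.

8408778, 367200, 9996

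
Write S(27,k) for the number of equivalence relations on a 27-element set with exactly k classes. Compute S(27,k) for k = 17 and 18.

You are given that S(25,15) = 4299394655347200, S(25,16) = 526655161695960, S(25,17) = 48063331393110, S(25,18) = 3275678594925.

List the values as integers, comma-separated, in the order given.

row 26: T[26][16]=16·526655161695960+4299394655347200=12725877242482560  T[26][17]=17·48063331393110+526655161695960=1343731795378830  T[26][18]=18·3275678594925+48063331393110=107025546101760
row 27: T[27][17]=17·1343731795378830+12725877242482560=35569317763922670  T[27][18]=18·107025546101760+1343731795378830=3270191625210510
Read S(27,17) = 35569317763922670, S(27,18) = 3270191625210510.

35569317763922670, 3270191625210510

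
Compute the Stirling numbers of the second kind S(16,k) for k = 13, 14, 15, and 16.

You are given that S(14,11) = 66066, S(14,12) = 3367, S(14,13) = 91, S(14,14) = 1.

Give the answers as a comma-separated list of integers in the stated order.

165620, 6020, 120, 1

r15: T_15,12=12×3367+66066=106470; T_15,13=13×91+3367=4550; T_15,14=14×1+91=105; T_15,15=15×0+1=1
r16: T_16,13=13×4550+106470=165620; T_16,14=14×105+4550=6020; T_16,15=15×1+105=120; T_16,16=16×0+1=1
Read S(16,13) = 165620, S(16,14) = 6020, S(16,15) = 120, S(16,16) = 1.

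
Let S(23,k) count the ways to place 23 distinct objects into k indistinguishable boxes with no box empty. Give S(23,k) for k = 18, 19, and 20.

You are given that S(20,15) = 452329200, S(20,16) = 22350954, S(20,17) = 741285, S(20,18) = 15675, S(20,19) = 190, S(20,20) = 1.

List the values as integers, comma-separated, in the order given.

2364885369, 79781779, 1859550

row 21: T[21][16]=16·22350954+452329200=809944464  T[21][17]=17·741285+22350954=34952799  T[21][18]=18·15675+741285=1023435  T[21][19]=19·190+15675=19285  T[21][20]=20·1+190=210
row 22: T[22][17]=17·34952799+809944464=1404142047  T[22][18]=18·1023435+34952799=53374629  T[22][19]=19·19285+1023435=1389850  T[22][20]=20·210+19285=23485
row 23: T[23][18]=18·53374629+1404142047=2364885369  T[23][19]=19·1389850+53374629=79781779  T[23][20]=20·23485+1389850=1859550
Read S(23,18) = 2364885369, S(23,19) = 79781779, S(23,20) = 1859550.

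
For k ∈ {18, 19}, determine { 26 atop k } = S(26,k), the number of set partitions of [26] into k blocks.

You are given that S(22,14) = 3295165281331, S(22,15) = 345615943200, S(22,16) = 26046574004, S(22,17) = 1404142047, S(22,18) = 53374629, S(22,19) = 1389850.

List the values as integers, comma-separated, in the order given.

[23] T[23,15]:15*345615943200+3295165281331=8479404429331 · T[23,16]:16*26046574004+345615943200=762361127264 · T[23,17]:17*1404142047+26046574004=49916988803 · T[23,18]:18*53374629+1404142047=2364885369 · T[23,19]:19*1389850+53374629=79781779
[24] T[24,16]:16*762361127264+8479404429331=20677182465555 · T[24,17]:17*49916988803+762361127264=1610949936915 · T[24,18]:18*2364885369+49916988803=92484925445 · T[24,19]:19*79781779+2364885369=3880739170
[25] T[25,17]:17*1610949936915+20677182465555=48063331393110 · T[25,18]:18*92484925445+1610949936915=3275678594925 · T[25,19]:19*3880739170+92484925445=166218969675
[26] T[26,18]:18*3275678594925+48063331393110=107025546101760 · T[26,19]:19*166218969675+3275678594925=6433839018750
Read S(26,18) = 107025546101760, S(26,19) = 6433839018750.

107025546101760, 6433839018750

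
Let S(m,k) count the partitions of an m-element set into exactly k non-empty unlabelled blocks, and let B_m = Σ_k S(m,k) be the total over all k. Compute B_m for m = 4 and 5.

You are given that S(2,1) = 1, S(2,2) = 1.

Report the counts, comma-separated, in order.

15, 52

r3: T_3,1=1×1+0=1; T_3,2=2×1+1=3; T_3,3=3×0+1=1
r4: T_4,1=1×1+0=1; T_4,2=2×3+1=7; T_4,3=3×1+3=6; T_4,4=4×0+1=1
r5: T_5,1=1×1+0=1; T_5,2=2×7+1=15; T_5,3=3×6+7=25; T_5,4=4×1+6=10; T_5,5=5×0+1=1
B_4 = ΣS(4,k) = 1+7+6+1 = 15
B_5 = ΣS(5,k) = 1+15+25+10+1 = 52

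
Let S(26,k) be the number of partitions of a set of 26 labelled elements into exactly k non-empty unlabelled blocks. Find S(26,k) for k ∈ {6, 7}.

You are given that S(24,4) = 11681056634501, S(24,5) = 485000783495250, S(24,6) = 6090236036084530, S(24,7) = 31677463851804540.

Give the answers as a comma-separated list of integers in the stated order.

224595186974125331, 1631853797991016600

@25  (25,5):485000783495250·5+11681056634501→2436684974110751, (25,6):6090236036084530·6+485000783495250→37026417000002430, (25,7):31677463851804540·7+6090236036084530→227832482998716310
@26  (26,6):37026417000002430·6+2436684974110751→224595186974125331, (26,7):227832482998716310·7+37026417000002430→1631853797991016600
Read S(26,6) = 224595186974125331, S(26,7) = 1631853797991016600.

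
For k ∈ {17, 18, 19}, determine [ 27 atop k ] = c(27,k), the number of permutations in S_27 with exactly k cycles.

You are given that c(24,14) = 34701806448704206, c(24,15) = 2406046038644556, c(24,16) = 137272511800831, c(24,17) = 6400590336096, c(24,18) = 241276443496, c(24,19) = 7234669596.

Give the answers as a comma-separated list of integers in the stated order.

572253155704900800, 28460103232088385, 1182329687817135

r25: T_25,15=24×2406046038644556+34701806448704206=92446911376173550; T_25,16=24×137272511800831+2406046038644556=5700586321864500; T_25,17=24×6400590336096+137272511800831=290886679867135; T_25,18=24×241276443496+6400590336096=12191224980000; T_25,19=24×7234669596+241276443496=414908513800
r26: T_26,16=25×5700586321864500+92446911376173550=234961569422786050; T_26,17=25×290886679867135+5700586321864500=12972753318542875; T_26,18=25×12191224980000+290886679867135=595667304367135; T_26,19=25×414908513800+12191224980000=22563937825000
r27: T_27,17=26×12972753318542875+234961569422786050=572253155704900800; T_27,18=26×595667304367135+12972753318542875=28460103232088385; T_27,19=26×22563937825000+595667304367135=1182329687817135
Read c(27,17) = 572253155704900800, c(27,18) = 28460103232088385, c(27,19) = 1182329687817135.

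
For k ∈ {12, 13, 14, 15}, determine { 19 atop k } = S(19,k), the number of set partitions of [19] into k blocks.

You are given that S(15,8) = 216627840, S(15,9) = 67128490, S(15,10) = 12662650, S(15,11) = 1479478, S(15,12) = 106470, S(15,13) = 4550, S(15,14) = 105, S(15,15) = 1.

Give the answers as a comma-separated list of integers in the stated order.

@16  (16,9):67128490·9+216627840→820784250, (16,10):12662650·10+67128490→193754990, (16,11):1479478·11+12662650→28936908, (16,12):106470·12+1479478→2757118, (16,13):4550·13+106470→165620, (16,14):105·14+4550→6020, (16,15):1·15+105→120
@17  (17,10):193754990·10+820784250→2758334150, (17,11):28936908·11+193754990→512060978, (17,12):2757118·12+28936908→62022324, (17,13):165620·13+2757118→4910178, (17,14):6020·14+165620→249900, (17,15):120·15+6020→7820
@18  (18,11):512060978·11+2758334150→8391004908, (18,12):62022324·12+512060978→1256328866, (18,13):4910178·13+62022324→125854638, (18,14):249900·14+4910178→8408778, (18,15):7820·15+249900→367200
@19  (19,12):1256328866·12+8391004908→23466951300, (19,13):125854638·13+1256328866→2892439160, (19,14):8408778·14+125854638→243577530, (19,15):367200·15+8408778→13916778
Read S(19,12) = 23466951300, S(19,13) = 2892439160, S(19,14) = 243577530, S(19,15) = 13916778.

23466951300, 2892439160, 243577530, 13916778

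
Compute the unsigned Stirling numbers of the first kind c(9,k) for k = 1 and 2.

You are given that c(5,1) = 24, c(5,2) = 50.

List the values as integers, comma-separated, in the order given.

r6: T_6,1=5×24+0=120; T_6,2=5×50+24=274
r7: T_7,1=6×120+0=720; T_7,2=6×274+120=1764
r8: T_8,1=7×720+0=5040; T_8,2=7×1764+720=13068
r9: T_9,1=8×5040+0=40320; T_9,2=8×13068+5040=109584
Read c(9,1) = 40320, c(9,2) = 109584.

40320, 109584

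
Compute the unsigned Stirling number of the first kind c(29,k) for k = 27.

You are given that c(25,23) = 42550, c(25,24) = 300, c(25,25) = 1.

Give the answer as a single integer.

78561

@26  (26,24):300·25+42550→50050, (26,25):1·25+300→325, (26,26):0·25+1→1
@27  (27,25):325·26+50050→58500, (27,26):1·26+325→351, (27,27):0·26+1→1
@28  (28,26):351·27+58500→67977, (28,27):1·27+351→378
@29  (29,27):378·28+67977→78561
Read c(29,27) = 78561.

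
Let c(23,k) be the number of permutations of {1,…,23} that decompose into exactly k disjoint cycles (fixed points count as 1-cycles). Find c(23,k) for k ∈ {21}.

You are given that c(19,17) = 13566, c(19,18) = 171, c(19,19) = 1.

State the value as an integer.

30107

[20] T[20,18]:19*171+13566=16815 · T[20,19]:19*1+171=190 · T[20,20]:19*0+1=1
[21] T[21,19]:20*190+16815=20615 · T[21,20]:20*1+190=210 · T[21,21]:20*0+1=1
[22] T[22,20]:21*210+20615=25025 · T[22,21]:21*1+210=231
[23] T[23,21]:22*231+25025=30107
Read c(23,21) = 30107.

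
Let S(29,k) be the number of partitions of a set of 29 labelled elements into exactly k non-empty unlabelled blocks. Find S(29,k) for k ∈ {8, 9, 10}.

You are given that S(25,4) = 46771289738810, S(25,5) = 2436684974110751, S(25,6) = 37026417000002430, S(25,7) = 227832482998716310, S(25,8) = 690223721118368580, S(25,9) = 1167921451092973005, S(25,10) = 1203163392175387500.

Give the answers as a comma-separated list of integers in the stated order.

r26: T_26,5=5×2436684974110751+46771289738810=12230196160292565; T_26,6=6×37026417000002430+2436684974110751=224595186974125331; T_26,7=7×227832482998716310+37026417000002430=1631853797991016600; T_26,8=8×690223721118368580+227832482998716310=5749622251945664950; T_26,9=9×1167921451092973005+690223721118368580=11201516780955125625; T_26,10=10×1203163392175387500+1167921451092973005=13199555372846848005
r27: T_27,6=6×224595186974125331+12230196160292565=1359801318005044551; T_27,7=7×1631853797991016600+224595186974125331=11647571772911241531; T_27,8=8×5749622251945664950+1631853797991016600=47628831813556336200; T_27,9=9×11201516780955125625+5749622251945664950=106563273280541795575; T_27,10=10×13199555372846848005+11201516780955125625=143197070509423605675
r28: T_28,7=7×11647571772911241531+1359801318005044551=82892803728383735268; T_28,8=8×47628831813556336200+11647571772911241531=392678226281361931131; T_28,9=9×106563273280541795575+47628831813556336200=1006698291338432496375; T_28,10=10×143197070509423605675+106563273280541795575=1538533978374777852325
r29: T_29,8=8×392678226281361931131+82892803728383735268=3224318613979279184316; T_29,9=9×1006698291338432496375+392678226281361931131=9452962848327254398506; T_29,10=10×1538533978374777852325+1006698291338432496375=16392038075086211019625
Read S(29,8) = 3224318613979279184316, S(29,9) = 9452962848327254398506, S(29,10) = 16392038075086211019625.

3224318613979279184316, 9452962848327254398506, 16392038075086211019625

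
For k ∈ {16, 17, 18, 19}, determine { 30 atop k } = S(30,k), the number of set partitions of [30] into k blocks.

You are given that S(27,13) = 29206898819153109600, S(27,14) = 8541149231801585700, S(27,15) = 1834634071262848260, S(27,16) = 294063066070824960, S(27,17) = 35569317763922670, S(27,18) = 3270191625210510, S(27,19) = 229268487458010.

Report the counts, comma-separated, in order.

2940812098256837097720, 511605167806434372210, 68591811024147549270, 7145845579888333500

row 28: T[28][14]=14·8541149231801585700+29206898819153109600=148782988064375309400  T[28][15]=15·1834634071262848260+8541149231801585700=36060660300744309600  T[28][16]=16·294063066070824960+1834634071262848260=6539643128396047620  T[28][17]=17·35569317763922670+294063066070824960=898741468057510350  T[28][18]=18·3270191625210510+35569317763922670=94432767017711850  T[28][19]=19·229268487458010+3270191625210510=7626292886912700
row 29: T[29][15]=15·36060660300744309600+148782988064375309400=689692892575539953400  T[29][16]=16·6539643128396047620+36060660300744309600=140694950355081071520  T[29][17]=17·898741468057510350+6539643128396047620=21818248085373723570  T[29][18]=18·94432767017711850+898741468057510350=2598531274376323650  T[29][19]=19·7626292886912700+94432767017711850=239332331869053150
row 30: T[30][16]=16·140694950355081071520+689692892575539953400=2940812098256837097720  T[30][17]=17·21818248085373723570+140694950355081071520=511605167806434372210  T[30][18]=18·2598531274376323650+21818248085373723570=68591811024147549270  T[30][19]=19·239332331869053150+2598531274376323650=7145845579888333500
Read S(30,16) = 2940812098256837097720, S(30,17) = 511605167806434372210, S(30,18) = 68591811024147549270, S(30,19) = 7145845579888333500.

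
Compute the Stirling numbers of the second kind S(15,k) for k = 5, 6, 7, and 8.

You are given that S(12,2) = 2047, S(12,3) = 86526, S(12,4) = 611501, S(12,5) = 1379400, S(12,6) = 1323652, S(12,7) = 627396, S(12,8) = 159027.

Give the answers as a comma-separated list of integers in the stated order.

i=13: T(13,3)=2047+3·86526=261625 | T(13,4)=86526+4·611501=2532530 | T(13,5)=611501+5·1379400=7508501 | T(13,6)=1379400+6·1323652=9321312 | T(13,7)=1323652+7·627396=5715424 | T(13,8)=627396+8·159027=1899612
i=14: T(14,4)=261625+4·2532530=10391745 | T(14,5)=2532530+5·7508501=40075035 | T(14,6)=7508501+6·9321312=63436373 | T(14,7)=9321312+7·5715424=49329280 | T(14,8)=5715424+8·1899612=20912320
i=15: T(15,5)=10391745+5·40075035=210766920 | T(15,6)=40075035+6·63436373=420693273 | T(15,7)=63436373+7·49329280=408741333 | T(15,8)=49329280+8·20912320=216627840
Read S(15,5) = 210766920, S(15,6) = 420693273, S(15,7) = 408741333, S(15,8) = 216627840.

210766920, 420693273, 408741333, 216627840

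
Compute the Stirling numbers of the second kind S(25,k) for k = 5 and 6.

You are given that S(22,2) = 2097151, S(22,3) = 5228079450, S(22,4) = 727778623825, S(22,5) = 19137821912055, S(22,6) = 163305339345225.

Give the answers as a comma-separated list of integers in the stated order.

2436684974110751, 37026417000002430

r23: T_23,3=3×5228079450+2097151=15686335501; T_23,4=4×727778623825+5228079450=2916342574750; T_23,5=5×19137821912055+727778623825=96416888184100; T_23,6=6×163305339345225+19137821912055=998969857983405
r24: T_24,4=4×2916342574750+15686335501=11681056634501; T_24,5=5×96416888184100+2916342574750=485000783495250; T_24,6=6×998969857983405+96416888184100=6090236036084530
r25: T_25,5=5×485000783495250+11681056634501=2436684974110751; T_25,6=6×6090236036084530+485000783495250=37026417000002430
Read S(25,5) = 2436684974110751, S(25,6) = 37026417000002430.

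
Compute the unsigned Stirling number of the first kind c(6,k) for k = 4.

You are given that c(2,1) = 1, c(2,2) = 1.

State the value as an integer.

r3: T_3,1=2×1+0=2; T_3,2=2×1+1=3; T_3,3=2×0+1=1
r4: T_4,2=3×3+2=11; T_4,3=3×1+3=6; T_4,4=3×0+1=1
r5: T_5,3=4×6+11=35; T_5,4=4×1+6=10
r6: T_6,4=5×10+35=85
Read c(6,4) = 85.

85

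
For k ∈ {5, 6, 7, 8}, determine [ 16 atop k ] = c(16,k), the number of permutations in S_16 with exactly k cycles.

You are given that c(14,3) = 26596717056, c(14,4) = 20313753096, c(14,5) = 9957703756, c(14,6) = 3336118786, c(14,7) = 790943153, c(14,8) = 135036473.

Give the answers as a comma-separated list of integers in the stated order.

2706813345600, 1009672107080, 272803210680, 54631129553

[15] T[15,4]:14*20313753096+26596717056=310989260400 · T[15,5]:14*9957703756+20313753096=159721605680 · T[15,6]:14*3336118786+9957703756=56663366760 · T[15,7]:14*790943153+3336118786=14409322928 · T[15,8]:14*135036473+790943153=2681453775
[16] T[16,5]:15*159721605680+310989260400=2706813345600 · T[16,6]:15*56663366760+159721605680=1009672107080 · T[16,7]:15*14409322928+56663366760=272803210680 · T[16,8]:15*2681453775+14409322928=54631129553
Read c(16,5) = 2706813345600, c(16,6) = 1009672107080, c(16,7) = 272803210680, c(16,8) = 54631129553.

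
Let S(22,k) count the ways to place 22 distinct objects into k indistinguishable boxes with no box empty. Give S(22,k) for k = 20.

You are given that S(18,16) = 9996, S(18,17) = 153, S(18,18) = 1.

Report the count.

i=19: T(19,17)=9996+17·153=12597 | T(19,18)=153+18·1=171 | T(19,19)=1+19·0=1
i=20: T(20,18)=12597+18·171=15675 | T(20,19)=171+19·1=190 | T(20,20)=1+20·0=1
i=21: T(21,19)=15675+19·190=19285 | T(21,20)=190+20·1=210
i=22: T(22,20)=19285+20·210=23485
Read S(22,20) = 23485.

23485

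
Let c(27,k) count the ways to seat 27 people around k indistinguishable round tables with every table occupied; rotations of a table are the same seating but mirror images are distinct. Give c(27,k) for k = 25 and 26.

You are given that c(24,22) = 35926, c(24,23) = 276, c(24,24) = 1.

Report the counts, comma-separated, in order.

@25  (25,23):276·24+35926→42550, (25,24):1·24+276→300, (25,25):0·24+1→1
@26  (26,24):300·25+42550→50050, (26,25):1·25+300→325, (26,26):0·25+1→1
@27  (27,25):325·26+50050→58500, (27,26):1·26+325→351
Read c(27,25) = 58500, c(27,26) = 351.

58500, 351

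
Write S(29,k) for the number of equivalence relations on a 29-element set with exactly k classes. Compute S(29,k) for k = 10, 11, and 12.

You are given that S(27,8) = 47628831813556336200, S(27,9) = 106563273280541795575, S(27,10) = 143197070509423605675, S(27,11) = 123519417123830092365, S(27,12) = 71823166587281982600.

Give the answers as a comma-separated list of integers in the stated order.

16392038075086211019625, 18059551225961878690915, 13326679652926121224470

[28] T[28,9]:9*106563273280541795575+47628831813556336200=1006698291338432496375 · T[28,10]:10*143197070509423605675+106563273280541795575=1538533978374777852325 · T[28,11]:11*123519417123830092365+143197070509423605675=1501910658871554621690 · T[28,12]:12*71823166587281982600+123519417123830092365=985397416171213883565
[29] T[29,10]:10*1538533978374777852325+1006698291338432496375=16392038075086211019625 · T[29,11]:11*1501910658871554621690+1538533978374777852325=18059551225961878690915 · T[29,12]:12*985397416171213883565+1501910658871554621690=13326679652926121224470
Read S(29,10) = 16392038075086211019625, S(29,11) = 18059551225961878690915, S(29,12) = 13326679652926121224470.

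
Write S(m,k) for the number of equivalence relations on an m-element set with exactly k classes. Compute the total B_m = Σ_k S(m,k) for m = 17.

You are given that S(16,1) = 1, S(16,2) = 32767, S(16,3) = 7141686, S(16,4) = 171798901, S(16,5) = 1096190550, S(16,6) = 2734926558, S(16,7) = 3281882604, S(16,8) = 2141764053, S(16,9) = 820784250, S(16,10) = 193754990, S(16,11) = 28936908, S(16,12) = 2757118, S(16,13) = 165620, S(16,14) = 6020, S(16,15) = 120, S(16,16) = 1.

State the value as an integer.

@17  (17,1):1·1+0→1, (17,2):32767·2+1→65535, (17,3):7141686·3+32767→21457825, (17,4):171798901·4+7141686→694337290, (17,5):1096190550·5+171798901→5652751651, (17,6):2734926558·6+1096190550→17505749898, (17,7):3281882604·7+2734926558→25708104786, (17,8):2141764053·8+3281882604→20415995028, (17,9):820784250·9+2141764053→9528822303, (17,10):193754990·10+820784250→2758334150, (17,11):28936908·11+193754990→512060978, (17,12):2757118·12+28936908→62022324, (17,13):165620·13+2757118→4910178, (17,14):6020·14+165620→249900, (17,15):120·15+6020→7820, (17,16):1·16+120→136, (17,17):0·17+1→1
B_17 = ΣS(17,k) = 1+65535+21457825+694337290+5652751651+17505749898+25708104786+20415995028+9528822303+2758334150+512060978+62022324+4910178+249900+7820+136+1 = 82864869804

82864869804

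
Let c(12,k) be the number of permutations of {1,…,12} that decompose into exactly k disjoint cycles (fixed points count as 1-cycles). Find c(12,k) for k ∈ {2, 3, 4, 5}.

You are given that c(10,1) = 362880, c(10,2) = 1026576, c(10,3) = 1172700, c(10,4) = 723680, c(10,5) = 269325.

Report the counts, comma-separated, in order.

[11] T[11,1]:10*362880+0=3628800 · T[11,2]:10*1026576+362880=10628640 · T[11,3]:10*1172700+1026576=12753576 · T[11,4]:10*723680+1172700=8409500 · T[11,5]:10*269325+723680=3416930
[12] T[12,2]:11*10628640+3628800=120543840 · T[12,3]:11*12753576+10628640=150917976 · T[12,4]:11*8409500+12753576=105258076 · T[12,5]:11*3416930+8409500=45995730
Read c(12,2) = 120543840, c(12,3) = 150917976, c(12,4) = 105258076, c(12,5) = 45995730.

120543840, 150917976, 105258076, 45995730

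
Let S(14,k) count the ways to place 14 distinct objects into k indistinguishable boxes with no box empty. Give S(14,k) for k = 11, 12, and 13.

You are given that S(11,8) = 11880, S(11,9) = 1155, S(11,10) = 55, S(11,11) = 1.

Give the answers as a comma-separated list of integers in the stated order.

@12  (12,9):1155·9+11880→22275, (12,10):55·10+1155→1705, (12,11):1·11+55→66, (12,12):0·12+1→1
@13  (13,10):1705·10+22275→39325, (13,11):66·11+1705→2431, (13,12):1·12+66→78, (13,13):0·13+1→1
@14  (14,11):2431·11+39325→66066, (14,12):78·12+2431→3367, (14,13):1·13+78→91
Read S(14,11) = 66066, S(14,12) = 3367, S(14,13) = 91.

66066, 3367, 91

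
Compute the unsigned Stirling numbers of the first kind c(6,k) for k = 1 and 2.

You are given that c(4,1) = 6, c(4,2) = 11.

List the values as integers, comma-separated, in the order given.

120, 274

i=5: T(5,1)=0+4·6=24 | T(5,2)=6+4·11=50
i=6: T(6,1)=0+5·24=120 | T(6,2)=24+5·50=274
Read c(6,1) = 120, c(6,2) = 274.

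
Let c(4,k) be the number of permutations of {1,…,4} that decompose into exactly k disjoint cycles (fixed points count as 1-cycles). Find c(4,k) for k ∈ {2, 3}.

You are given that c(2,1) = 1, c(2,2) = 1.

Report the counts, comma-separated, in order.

11, 6

r3: T_3,1=2×1+0=2; T_3,2=2×1+1=3; T_3,3=2×0+1=1
r4: T_4,2=3×3+2=11; T_4,3=3×1+3=6
Read c(4,2) = 11, c(4,3) = 6.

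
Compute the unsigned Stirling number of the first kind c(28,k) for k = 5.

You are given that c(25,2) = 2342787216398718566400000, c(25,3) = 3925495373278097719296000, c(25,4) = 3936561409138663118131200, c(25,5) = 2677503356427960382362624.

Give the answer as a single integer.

row 26: T[26][3]=25·3925495373278097719296000+2342787216398718566400000=100480171548351161548800000  T[26][4]=25·3936561409138663118131200+3925495373278097719296000=102339530601744675672576000  T[26][5]=25·2677503356427960382362624+3936561409138663118131200=70874145319837672677196800
row 27: T[27][4]=26·102339530601744675672576000+100480171548351161548800000=2761307967193712729035776000  T[27][5]=26·70874145319837672677196800+102339530601744675672576000=1945067308917524165279692800
row 28: T[28][5]=27·1945067308917524165279692800+2761307967193712729035776000=55278125307966865191587481600
Read c(28,5) = 55278125307966865191587481600.

55278125307966865191587481600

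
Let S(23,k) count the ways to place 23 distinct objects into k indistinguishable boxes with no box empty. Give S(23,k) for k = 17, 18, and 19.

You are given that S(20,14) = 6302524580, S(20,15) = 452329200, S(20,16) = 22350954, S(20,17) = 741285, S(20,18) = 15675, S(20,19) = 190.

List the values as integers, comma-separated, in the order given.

49916988803, 2364885369, 79781779

row 21: T[21][15]=15·452329200+6302524580=13087462580  T[21][16]=16·22350954+452329200=809944464  T[21][17]=17·741285+22350954=34952799  T[21][18]=18·15675+741285=1023435  T[21][19]=19·190+15675=19285
row 22: T[22][16]=16·809944464+13087462580=26046574004  T[22][17]=17·34952799+809944464=1404142047  T[22][18]=18·1023435+34952799=53374629  T[22][19]=19·19285+1023435=1389850
row 23: T[23][17]=17·1404142047+26046574004=49916988803  T[23][18]=18·53374629+1404142047=2364885369  T[23][19]=19·1389850+53374629=79781779
Read S(23,17) = 49916988803, S(23,18) = 2364885369, S(23,19) = 79781779.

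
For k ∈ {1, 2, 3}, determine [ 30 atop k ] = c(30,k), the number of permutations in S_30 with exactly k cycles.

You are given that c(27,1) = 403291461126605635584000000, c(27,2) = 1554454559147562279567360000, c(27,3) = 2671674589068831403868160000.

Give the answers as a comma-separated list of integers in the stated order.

8841761993739701954543616000000, 35027999979859805266492784640000, 62262192842035613491057459200000

@28  (28,1):403291461126605635584000000·27+0→10888869450418352160768000000, (28,2):1554454559147562279567360000·27+403291461126605635584000000→42373564558110787183902720000, (28,3):2671674589068831403868160000·27+1554454559147562279567360000→73689668464006010184007680000
@29  (29,1):10888869450418352160768000000·28+0→304888344611713860501504000000, (29,2):42373564558110787183902720000·28+10888869450418352160768000000→1197348677077520393310044160000, (29,3):73689668464006010184007680000·28+42373564558110787183902720000→2105684281550279072336117760000
@30  (30,1):304888344611713860501504000000·29+0→8841761993739701954543616000000, (30,2):1197348677077520393310044160000·29+304888344611713860501504000000→35027999979859805266492784640000, (30,3):2105684281550279072336117760000·29+1197348677077520393310044160000→62262192842035613491057459200000
Read c(30,1) = 8841761993739701954543616000000, c(30,2) = 35027999979859805266492784640000, c(30,3) = 62262192842035613491057459200000.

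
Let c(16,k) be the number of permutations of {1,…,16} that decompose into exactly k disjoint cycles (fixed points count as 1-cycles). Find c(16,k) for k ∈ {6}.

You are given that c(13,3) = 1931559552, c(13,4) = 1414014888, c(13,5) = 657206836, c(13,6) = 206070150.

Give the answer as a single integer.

1009672107080

@14  (14,4):1414014888·13+1931559552→20313753096, (14,5):657206836·13+1414014888→9957703756, (14,6):206070150·13+657206836→3336118786
@15  (15,5):9957703756·14+20313753096→159721605680, (15,6):3336118786·14+9957703756→56663366760
@16  (16,6):56663366760·15+159721605680→1009672107080
Read c(16,6) = 1009672107080.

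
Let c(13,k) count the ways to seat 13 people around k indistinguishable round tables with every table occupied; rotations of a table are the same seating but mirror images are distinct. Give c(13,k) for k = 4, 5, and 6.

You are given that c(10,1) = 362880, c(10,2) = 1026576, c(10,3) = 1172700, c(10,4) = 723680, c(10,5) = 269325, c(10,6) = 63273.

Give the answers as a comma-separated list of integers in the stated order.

row 11: T[11][2]=10·1026576+362880=10628640  T[11][3]=10·1172700+1026576=12753576  T[11][4]=10·723680+1172700=8409500  T[11][5]=10·269325+723680=3416930  T[11][6]=10·63273+269325=902055
row 12: T[12][3]=11·12753576+10628640=150917976  T[12][4]=11·8409500+12753576=105258076  T[12][5]=11·3416930+8409500=45995730  T[12][6]=11·902055+3416930=13339535
row 13: T[13][4]=12·105258076+150917976=1414014888  T[13][5]=12·45995730+105258076=657206836  T[13][6]=12·13339535+45995730=206070150
Read c(13,4) = 1414014888, c(13,5) = 657206836, c(13,6) = 206070150.

1414014888, 657206836, 206070150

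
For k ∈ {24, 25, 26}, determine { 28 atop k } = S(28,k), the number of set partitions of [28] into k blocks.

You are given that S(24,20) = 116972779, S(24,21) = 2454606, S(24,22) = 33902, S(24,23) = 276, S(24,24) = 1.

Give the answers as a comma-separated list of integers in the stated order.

460192005, 6654375, 64701

[25] T[25,21]:21*2454606+116972779=168519505 · T[25,22]:22*33902+2454606=3200450 · T[25,23]:23*276+33902=40250 · T[25,24]:24*1+276=300 · T[25,25]:25*0+1=1
[26] T[26,22]:22*3200450+168519505=238929405 · T[26,23]:23*40250+3200450=4126200 · T[26,24]:24*300+40250=47450 · T[26,25]:25*1+300=325 · T[26,26]:26*0+1=1
[27] T[27,23]:23*4126200+238929405=333832005 · T[27,24]:24*47450+4126200=5265000 · T[27,25]:25*325+47450=55575 · T[27,26]:26*1+325=351
[28] T[28,24]:24*5265000+333832005=460192005 · T[28,25]:25*55575+5265000=6654375 · T[28,26]:26*351+55575=64701
Read S(28,24) = 460192005, S(28,25) = 6654375, S(28,26) = 64701.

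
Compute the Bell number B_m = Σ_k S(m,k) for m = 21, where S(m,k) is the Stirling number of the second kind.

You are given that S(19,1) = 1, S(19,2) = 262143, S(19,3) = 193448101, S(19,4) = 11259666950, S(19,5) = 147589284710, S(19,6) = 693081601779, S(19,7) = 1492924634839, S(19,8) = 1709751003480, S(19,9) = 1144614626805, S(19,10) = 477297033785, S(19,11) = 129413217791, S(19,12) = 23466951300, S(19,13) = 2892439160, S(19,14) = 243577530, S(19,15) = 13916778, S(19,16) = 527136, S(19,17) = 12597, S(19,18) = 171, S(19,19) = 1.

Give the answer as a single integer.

474869816156751

i=20: T(20,1)=0+1·1=1 | T(20,2)=1+2·262143=524287 | T(20,3)=262143+3·193448101=580606446 | T(20,4)=193448101+4·11259666950=45232115901 | T(20,5)=11259666950+5·147589284710=749206090500 | T(20,6)=147589284710+6·693081601779=4306078895384 | T(20,7)=693081601779+7·1492924634839=11143554045652 | T(20,8)=1492924634839+8·1709751003480=15170932662679 | T(20,9)=1709751003480+9·1144614626805=12011282644725 | T(20,10)=1144614626805+10·477297033785=5917584964655 | T(20,11)=477297033785+11·129413217791=1900842429486 | T(20,12)=129413217791+12·23466951300=411016633391 | T(20,13)=23466951300+13·2892439160=61068660380 | T(20,14)=2892439160+14·243577530=6302524580 | T(20,15)=243577530+15·13916778=452329200 | T(20,16)=13916778+16·527136=22350954 | T(20,17)=527136+17·12597=741285 | T(20,18)=12597+18·171=15675 | T(20,19)=171+19·1=190 | T(20,20)=1+20·0=1
i=21: T(21,1)=0+1·1=1 | T(21,2)=1+2·524287=1048575 | T(21,3)=524287+3·580606446=1742343625 | T(21,4)=580606446+4·45232115901=181509070050 | T(21,5)=45232115901+5·749206090500=3791262568401 | T(21,6)=749206090500+6·4306078895384=26585679462804 | T(21,7)=4306078895384+7·11143554045652=82310957214948 | T(21,8)=11143554045652+8·15170932662679=132511015347084 | T(21,9)=15170932662679+9·12011282644725=123272476465204 | T(21,10)=12011282644725+10·5917584964655=71187132291275 | T(21,11)=5917584964655+11·1900842429486=26826851689001 | T(21,12)=1900842429486+12·411016633391=6833042030178 | T(21,13)=411016633391+13·61068660380=1204909218331 | T(21,14)=61068660380+14·6302524580=149304004500 | T(21,15)=6302524580+15·452329200=13087462580 | T(21,16)=452329200+16·22350954=809944464 | T(21,17)=22350954+17·741285=34952799 | T(21,18)=741285+18·15675=1023435 | T(21,19)=15675+19·190=19285 | T(21,20)=190+20·1=210 | T(21,21)=1+21·0=1
B_21 = ΣS(21,k) = 1+1048575+1742343625+181509070050+3791262568401+26585679462804+82310957214948+132511015347084+123272476465204+71187132291275+26826851689001+6833042030178+1204909218331+149304004500+13087462580+809944464+34952799+1023435+19285+210+1 = 474869816156751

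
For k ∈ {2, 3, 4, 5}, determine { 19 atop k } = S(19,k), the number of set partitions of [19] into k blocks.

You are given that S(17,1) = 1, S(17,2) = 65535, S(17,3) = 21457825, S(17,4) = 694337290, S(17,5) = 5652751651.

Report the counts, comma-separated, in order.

262143, 193448101, 11259666950, 147589284710

[18] T[18,1]:1*1+0=1 · T[18,2]:2*65535+1=131071 · T[18,3]:3*21457825+65535=64439010 · T[18,4]:4*694337290+21457825=2798806985 · T[18,5]:5*5652751651+694337290=28958095545
[19] T[19,2]:2*131071+1=262143 · T[19,3]:3*64439010+131071=193448101 · T[19,4]:4*2798806985+64439010=11259666950 · T[19,5]:5*28958095545+2798806985=147589284710
Read S(19,2) = 262143, S(19,3) = 193448101, S(19,4) = 11259666950, S(19,5) = 147589284710.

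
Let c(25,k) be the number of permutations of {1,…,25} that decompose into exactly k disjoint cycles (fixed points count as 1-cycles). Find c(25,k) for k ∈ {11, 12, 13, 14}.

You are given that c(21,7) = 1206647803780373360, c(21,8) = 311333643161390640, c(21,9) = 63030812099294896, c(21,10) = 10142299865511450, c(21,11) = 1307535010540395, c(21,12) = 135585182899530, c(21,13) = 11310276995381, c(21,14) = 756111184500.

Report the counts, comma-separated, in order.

1014945527825214637300, 130770928736755873500, 13990945200239106865, 1246200069070215000

[22] T[22,8]:21*311333643161390640+1206647803780373360=7744654310169576800 · T[22,9]:21*63030812099294896+311333643161390640=1634980697246583456 · T[22,10]:21*10142299865511450+63030812099294896=276019109275035346 · T[22,11]:21*1307535010540395+10142299865511450=37600535086859745 · T[22,12]:21*135585182899530+1307535010540395=4154823851430525 · T[22,13]:21*11310276995381+135585182899530=373100999802531 · T[22,14]:21*756111184500+11310276995381=27188611869881
[23] T[23,9]:22*1634980697246583456+7744654310169576800=43714229649594412832 · T[23,10]:22*276019109275035346+1634980697246583456=7707401101297361068 · T[23,11]:22*37600535086859745+276019109275035346=1103230881185949736 · T[23,12]:22*4154823851430525+37600535086859745=129006659818331295 · T[23,13]:22*373100999802531+4154823851430525=12363045847086207 · T[23,14]:22*27188611869881+373100999802531=971250460939913
[24] T[24,10]:23*7707401101297361068+43714229649594412832=220984454979433717396 · T[24,11]:23*1103230881185949736+7707401101297361068=33081711368574204996 · T[24,12]:23*129006659818331295+1103230881185949736=4070384057007569521 · T[24,13]:23*12363045847086207+129006659818331295=413356714301314056 · T[24,14]:23*971250460939913+12363045847086207=34701806448704206
[25] T[25,11]:24*33081711368574204996+220984454979433717396=1014945527825214637300 · T[25,12]:24*4070384057007569521+33081711368574204996=130770928736755873500 · T[25,13]:24*413356714301314056+4070384057007569521=13990945200239106865 · T[25,14]:24*34701806448704206+413356714301314056=1246200069070215000
Read c(25,11) = 1014945527825214637300, c(25,12) = 130770928736755873500, c(25,13) = 13990945200239106865, c(25,14) = 1246200069070215000.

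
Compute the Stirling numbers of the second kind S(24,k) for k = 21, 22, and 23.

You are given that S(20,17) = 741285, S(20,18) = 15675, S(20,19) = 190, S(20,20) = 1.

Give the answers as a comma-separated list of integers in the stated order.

@21  (21,18):15675·18+741285→1023435, (21,19):190·19+15675→19285, (21,20):1·20+190→210, (21,21):0·21+1→1
@22  (22,19):19285·19+1023435→1389850, (22,20):210·20+19285→23485, (22,21):1·21+210→231, (22,22):0·22+1→1
@23  (23,20):23485·20+1389850→1859550, (23,21):231·21+23485→28336, (23,22):1·22+231→253, (23,23):0·23+1→1
@24  (24,21):28336·21+1859550→2454606, (24,22):253·22+28336→33902, (24,23):1·23+253→276
Read S(24,21) = 2454606, S(24,22) = 33902, S(24,23) = 276.

2454606, 33902, 276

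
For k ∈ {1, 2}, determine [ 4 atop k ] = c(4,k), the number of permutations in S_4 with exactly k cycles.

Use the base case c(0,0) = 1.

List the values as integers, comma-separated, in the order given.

row 1: T[1][1]=0·0+1=1
row 2: T[2][1]=1·1+0=1  T[2][2]=1·0+1=1
row 3: T[3][1]=2·1+0=2  T[3][2]=2·1+1=3
row 4: T[4][1]=3·2+0=6  T[4][2]=3·3+2=11
Read c(4,1) = 6, c(4,2) = 11.

6, 11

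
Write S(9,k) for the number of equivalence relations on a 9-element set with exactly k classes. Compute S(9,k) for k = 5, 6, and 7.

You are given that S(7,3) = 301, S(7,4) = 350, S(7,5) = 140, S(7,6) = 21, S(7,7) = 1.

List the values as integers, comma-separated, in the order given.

@8  (8,4):350·4+301→1701, (8,5):140·5+350→1050, (8,6):21·6+140→266, (8,7):1·7+21→28
@9  (9,5):1050·5+1701→6951, (9,6):266·6+1050→2646, (9,7):28·7+266→462
Read S(9,5) = 6951, S(9,6) = 2646, S(9,7) = 462.

6951, 2646, 462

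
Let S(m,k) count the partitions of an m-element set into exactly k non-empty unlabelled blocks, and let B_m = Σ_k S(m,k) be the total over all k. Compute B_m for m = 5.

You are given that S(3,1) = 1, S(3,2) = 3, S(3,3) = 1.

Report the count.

52

r4: T_4,1=1×1+0=1; T_4,2=2×3+1=7; T_4,3=3×1+3=6; T_4,4=4×0+1=1
r5: T_5,1=1×1+0=1; T_5,2=2×7+1=15; T_5,3=3×6+7=25; T_5,4=4×1+6=10; T_5,5=5×0+1=1
B_5 = ΣS(5,k) = 1+15+25+10+1 = 52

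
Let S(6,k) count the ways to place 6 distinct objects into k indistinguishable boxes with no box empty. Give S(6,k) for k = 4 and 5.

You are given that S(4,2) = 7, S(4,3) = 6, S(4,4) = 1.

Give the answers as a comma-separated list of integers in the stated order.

65, 15

i=5: T(5,3)=7+3·6=25 | T(5,4)=6+4·1=10 | T(5,5)=1+5·0=1
i=6: T(6,4)=25+4·10=65 | T(6,5)=10+5·1=15
Read S(6,4) = 65, S(6,5) = 15.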